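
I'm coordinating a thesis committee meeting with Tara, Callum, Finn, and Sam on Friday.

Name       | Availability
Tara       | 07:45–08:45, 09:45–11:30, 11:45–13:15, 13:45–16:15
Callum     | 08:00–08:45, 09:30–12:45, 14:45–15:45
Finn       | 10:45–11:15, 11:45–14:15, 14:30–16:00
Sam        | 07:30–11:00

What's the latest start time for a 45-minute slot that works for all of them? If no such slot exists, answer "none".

none

Tara ∩ Callum: 08:00-08:45, 09:45-11:30, 11:45-12:45, 14:45-15:45.
Tara ∩ Callum ∩ Finn: 10:45-11:15, 11:45-12:45, 14:45-15:45.
Tara ∩ Callum ∩ Finn ∩ Sam: 10:45-11:00.
No common window is at least 45 minutes long.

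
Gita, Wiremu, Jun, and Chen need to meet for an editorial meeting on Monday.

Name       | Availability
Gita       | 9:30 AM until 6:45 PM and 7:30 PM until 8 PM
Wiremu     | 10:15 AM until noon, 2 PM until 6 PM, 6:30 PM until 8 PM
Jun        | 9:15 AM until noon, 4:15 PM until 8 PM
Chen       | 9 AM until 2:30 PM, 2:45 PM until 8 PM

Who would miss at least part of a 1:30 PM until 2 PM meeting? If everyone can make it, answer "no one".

Gita: free for 13:30-14:00. Wiremu: not fully free for 13:30-14:00. Jun: not fully free for 13:30-14:00. Chen: free for 13:30-14:00.

Jun, Wiremu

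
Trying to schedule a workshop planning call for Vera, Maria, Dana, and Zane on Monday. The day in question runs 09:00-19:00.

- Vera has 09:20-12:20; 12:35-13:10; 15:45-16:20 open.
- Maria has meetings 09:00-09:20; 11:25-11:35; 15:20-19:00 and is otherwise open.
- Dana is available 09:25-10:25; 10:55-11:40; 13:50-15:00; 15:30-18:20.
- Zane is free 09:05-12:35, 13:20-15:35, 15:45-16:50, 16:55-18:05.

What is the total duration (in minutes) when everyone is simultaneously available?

Vera free: 09:20-12:20, 12:35-13:10, 15:45-16:20.
Maria free: 09:20-11:25, 11:35-15:20 (invert busy blocks within the working day).
Dana free: 09:25-10:25, 10:55-11:40, 13:50-15:00, 15:30-18:20.
Zane free: 09:05-12:35, 13:20-15:35, 15:45-16:50, 16:55-18:05.
Vera ∩ Maria: 09:20-11:25, 11:35-12:20, 12:35-13:10.
Vera ∩ Maria ∩ Dana: 09:25-10:25, 10:55-11:25, 11:35-11:40.
Vera ∩ Maria ∩ Dana ∩ Zane: 09:25-10:25, 10:55-11:25, 11:35-11:40.
Summing the common windows: 60 + 30 + 5 = 95 minutes.

95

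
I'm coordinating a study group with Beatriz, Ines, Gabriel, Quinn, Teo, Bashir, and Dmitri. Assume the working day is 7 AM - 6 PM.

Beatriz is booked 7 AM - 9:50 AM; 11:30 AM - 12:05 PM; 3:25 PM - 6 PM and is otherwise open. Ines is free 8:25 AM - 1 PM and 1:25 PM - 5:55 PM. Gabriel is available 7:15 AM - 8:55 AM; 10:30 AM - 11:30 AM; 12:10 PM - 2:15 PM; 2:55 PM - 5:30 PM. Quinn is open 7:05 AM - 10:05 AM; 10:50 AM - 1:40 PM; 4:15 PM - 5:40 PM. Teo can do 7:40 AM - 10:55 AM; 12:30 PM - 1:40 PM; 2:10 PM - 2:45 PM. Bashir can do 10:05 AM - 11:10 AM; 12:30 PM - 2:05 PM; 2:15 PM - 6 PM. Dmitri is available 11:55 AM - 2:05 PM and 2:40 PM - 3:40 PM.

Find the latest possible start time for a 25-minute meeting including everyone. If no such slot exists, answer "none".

12:35

Beatriz free: 09:50-11:30, 12:05-15:25 (invert busy blocks within the working day).
Ines free: 08:25-13:00, 13:25-17:55.
Gabriel free: 07:15-08:55, 10:30-11:30, 12:10-14:15, 14:55-17:30.
Quinn free: 07:05-10:05, 10:50-13:40, 16:15-17:40.
Teo free: 07:40-10:55, 12:30-13:40, 14:10-14:45.
Bashir free: 10:05-11:10, 12:30-14:05, 14:15-18:00.
Dmitri free: 11:55-14:05, 14:40-15:40.
Beatriz ∩ Ines: 09:50-11:30, 12:05-13:00, 13:25-15:25.
Beatriz ∩ Ines ∩ Gabriel: 10:30-11:30, 12:10-13:00, 13:25-14:15, 14:55-15:25.
Beatriz ∩ Ines ∩ Gabriel ∩ Quinn: 10:50-11:30, 12:10-13:00, 13:25-13:40.
Beatriz ∩ Ines ∩ Gabriel ∩ Quinn ∩ Teo: 10:50-10:55, 12:30-13:00, 13:25-13:40.
Beatriz ∩ Ines ∩ Gabriel ∩ Quinn ∩ Teo ∩ Bashir: 10:50-10:55, 12:30-13:00, 13:25-13:40.
Beatriz ∩ Ines ∩ Gabriel ∩ Quinn ∩ Teo ∩ Bashir ∩ Dmitri: 12:30-13:00, 13:25-13:40.
Those are the intersection windows.
The last common window of at least 25 minutes is 12:30-13:00; a 25-minute meeting can start as late as 12:35 and still end by 13:00.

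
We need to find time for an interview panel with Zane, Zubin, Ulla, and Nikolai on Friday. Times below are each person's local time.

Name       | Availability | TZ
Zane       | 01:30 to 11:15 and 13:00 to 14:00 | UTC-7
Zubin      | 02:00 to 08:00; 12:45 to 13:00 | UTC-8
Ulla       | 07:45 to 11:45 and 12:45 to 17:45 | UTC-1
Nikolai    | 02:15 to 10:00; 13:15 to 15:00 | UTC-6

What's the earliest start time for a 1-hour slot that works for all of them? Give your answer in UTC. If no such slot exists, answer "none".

10:00

Zane in UTC: 08:30-18:15, 20:00-21:00 (add 7h to convert from UTC-7).
Zubin in UTC: 10:00-16:00, 20:45-21:00 (add 8h to convert from UTC-8).
Ulla in UTC: 08:45-12:45, 13:45-18:45 (add 1h to convert from UTC-1).
Nikolai in UTC: 08:15-16:00, 19:15-21:00 (add 6h to convert from UTC-6).
Zane ∩ Zubin: 10:00-16:00, 20:45-21:00.
Zane ∩ Zubin ∩ Ulla: 10:00-12:45, 13:45-16:00.
Zane ∩ Zubin ∩ Ulla ∩ Nikolai: 10:00-12:45, 13:45-16:00.
The first common window of at least 60 minutes is 10:00-12:45, so the earliest start is 10:00.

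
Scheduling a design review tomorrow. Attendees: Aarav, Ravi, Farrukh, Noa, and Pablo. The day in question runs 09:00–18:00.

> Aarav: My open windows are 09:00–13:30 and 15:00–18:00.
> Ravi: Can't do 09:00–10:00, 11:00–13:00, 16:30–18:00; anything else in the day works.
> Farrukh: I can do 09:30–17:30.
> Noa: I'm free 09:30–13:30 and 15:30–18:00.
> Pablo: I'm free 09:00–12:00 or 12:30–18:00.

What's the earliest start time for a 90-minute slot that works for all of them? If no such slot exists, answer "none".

none

Aarav free: 09:00-13:30, 15:00-18:00.
Ravi free: 10:00-11:00, 13:00-16:30 (invert busy blocks within the working day).
Farrukh free: 09:30-17:30.
Noa free: 09:30-13:30, 15:30-18:00.
Pablo free: 09:00-12:00, 12:30-18:00.
Aarav ∩ Ravi: 10:00-11:00, 13:00-13:30, 15:00-16:30.
Aarav ∩ Ravi ∩ Farrukh: 10:00-11:00, 13:00-13:30, 15:00-16:30.
Aarav ∩ Ravi ∩ Farrukh ∩ Noa: 10:00-11:00, 13:00-13:30, 15:30-16:30.
Aarav ∩ Ravi ∩ Farrukh ∩ Noa ∩ Pablo: 10:00-11:00, 13:00-13:30, 15:30-16:30.
Those are the intersection windows.
No common window is at least 90 minutes long.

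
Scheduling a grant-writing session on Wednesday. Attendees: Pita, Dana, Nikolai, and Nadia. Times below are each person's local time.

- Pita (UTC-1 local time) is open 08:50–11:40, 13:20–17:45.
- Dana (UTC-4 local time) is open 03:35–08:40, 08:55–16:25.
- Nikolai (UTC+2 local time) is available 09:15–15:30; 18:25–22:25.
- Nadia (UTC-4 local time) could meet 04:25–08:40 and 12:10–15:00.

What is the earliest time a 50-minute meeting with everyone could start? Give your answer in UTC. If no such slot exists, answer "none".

Pita in UTC: 09:50-12:40, 14:20-18:45 (add 1h to convert from UTC-1).
Dana in UTC: 07:35-12:40, 12:55-20:25 (add 4h to convert from UTC-4).
Nikolai in UTC: 07:15-13:30, 16:25-20:25 (subtract 2h to convert from UTC+2).
Nadia in UTC: 08:25-12:40, 16:10-19:00 (add 4h to convert from UTC-4).
Pita ∩ Dana: 09:50-12:40, 14:20-18:45.
Pita ∩ Dana ∩ Nikolai: 09:50-12:40, 16:25-18:45.
Pita ∩ Dana ∩ Nikolai ∩ Nadia: 09:50-12:40, 16:25-18:45.
Those are the intersection windows.
The first common window of at least 50 minutes is 09:50-12:40, so the earliest start is 09:50.

09:50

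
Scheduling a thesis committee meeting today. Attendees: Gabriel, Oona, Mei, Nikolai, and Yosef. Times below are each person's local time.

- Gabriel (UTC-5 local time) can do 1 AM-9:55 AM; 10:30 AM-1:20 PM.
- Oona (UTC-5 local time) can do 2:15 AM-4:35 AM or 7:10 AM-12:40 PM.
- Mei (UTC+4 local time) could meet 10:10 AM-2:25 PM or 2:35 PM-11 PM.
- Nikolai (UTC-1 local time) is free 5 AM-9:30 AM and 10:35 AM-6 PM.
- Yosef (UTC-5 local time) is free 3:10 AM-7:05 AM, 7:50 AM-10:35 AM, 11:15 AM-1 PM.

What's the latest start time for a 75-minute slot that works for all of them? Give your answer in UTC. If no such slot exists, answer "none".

16:25

Gabriel in UTC: 06:00-14:55, 15:30-18:20 (add 5h to convert from UTC-5).
Oona in UTC: 07:15-09:35, 12:10-17:40 (add 5h to convert from UTC-5).
Mei in UTC: 06:10-10:25, 10:35-19:00 (subtract 4h to convert from UTC+4).
Nikolai in UTC: 06:00-10:30, 11:35-19:00 (add 1h to convert from UTC-1).
Yosef in UTC: 08:10-12:05, 12:50-15:35, 16:15-18:00 (add 5h to convert from UTC-5).
Gabriel ∩ Oona: 07:15-09:35, 12:10-14:55, 15:30-17:40.
Gabriel ∩ Oona ∩ Mei: 07:15-09:35, 12:10-14:55, 15:30-17:40.
Gabriel ∩ Oona ∩ Mei ∩ Nikolai: 07:15-09:35, 12:10-14:55, 15:30-17:40.
Gabriel ∩ Oona ∩ Mei ∩ Nikolai ∩ Yosef: 08:10-09:35, 12:50-14:55, 15:30-15:35, 16:15-17:40.
The last common window of at least 75 minutes is 16:15-17:40; a 75-minute meeting can start as late as 16:25 and still end by 17:40.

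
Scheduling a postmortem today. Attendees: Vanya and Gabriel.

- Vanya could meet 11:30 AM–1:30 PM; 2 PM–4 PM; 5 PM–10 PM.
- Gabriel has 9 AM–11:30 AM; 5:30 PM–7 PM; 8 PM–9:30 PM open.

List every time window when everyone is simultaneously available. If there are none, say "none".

Vanya ∩ Gabriel: 17:30-19:00, 20:00-21:30.

17:30-19:00, 20:00-21:30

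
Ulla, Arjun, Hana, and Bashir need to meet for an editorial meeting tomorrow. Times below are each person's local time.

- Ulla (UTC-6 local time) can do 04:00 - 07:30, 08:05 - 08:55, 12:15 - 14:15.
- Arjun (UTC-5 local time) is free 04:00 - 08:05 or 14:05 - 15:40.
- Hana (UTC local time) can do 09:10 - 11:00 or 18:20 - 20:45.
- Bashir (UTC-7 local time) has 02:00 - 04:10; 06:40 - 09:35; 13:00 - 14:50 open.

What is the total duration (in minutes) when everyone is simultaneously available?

75

Ulla in UTC: 10:00-13:30, 14:05-14:55, 18:15-20:15 (add 6h to convert from UTC-6).
Arjun in UTC: 09:00-13:05, 19:05-20:40 (add 5h to convert from UTC-5).
Hana in UTC: 09:10-11:00, 18:20-20:45.
Bashir in UTC: 09:00-11:10, 13:40-16:35, 20:00-21:50 (add 7h to convert from UTC-7).
Ulla ∩ Arjun: 10:00-13:05, 19:05-20:15.
Ulla ∩ Arjun ∩ Hana: 10:00-11:00, 19:05-20:15.
Ulla ∩ Arjun ∩ Hana ∩ Bashir: 10:00-11:00, 20:00-20:15.
Summing the common windows: 60 + 15 = 75 minutes.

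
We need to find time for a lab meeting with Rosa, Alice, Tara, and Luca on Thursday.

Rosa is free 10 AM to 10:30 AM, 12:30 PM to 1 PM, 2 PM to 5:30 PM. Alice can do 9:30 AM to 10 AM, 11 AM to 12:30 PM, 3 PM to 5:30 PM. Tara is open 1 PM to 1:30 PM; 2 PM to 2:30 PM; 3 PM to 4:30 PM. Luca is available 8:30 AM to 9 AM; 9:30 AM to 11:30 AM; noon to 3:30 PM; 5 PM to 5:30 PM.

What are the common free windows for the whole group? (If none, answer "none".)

15:00-15:30

Rosa ∩ Alice: 15:00-17:30.
Rosa ∩ Alice ∩ Tara: 15:00-16:30.
Rosa ∩ Alice ∩ Tara ∩ Luca: 15:00-15:30.
So the common availability across everyone is 15:00-15:30.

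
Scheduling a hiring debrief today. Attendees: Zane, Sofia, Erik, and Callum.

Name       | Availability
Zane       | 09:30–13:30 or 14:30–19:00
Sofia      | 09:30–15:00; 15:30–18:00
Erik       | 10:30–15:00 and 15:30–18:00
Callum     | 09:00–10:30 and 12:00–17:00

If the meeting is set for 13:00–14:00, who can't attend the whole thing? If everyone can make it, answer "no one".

Zane

Zane: not fully free for 13:00-14:00. Sofia: free for 13:00-14:00. Erik: free for 13:00-14:00. Callum: free for 13:00-14:00.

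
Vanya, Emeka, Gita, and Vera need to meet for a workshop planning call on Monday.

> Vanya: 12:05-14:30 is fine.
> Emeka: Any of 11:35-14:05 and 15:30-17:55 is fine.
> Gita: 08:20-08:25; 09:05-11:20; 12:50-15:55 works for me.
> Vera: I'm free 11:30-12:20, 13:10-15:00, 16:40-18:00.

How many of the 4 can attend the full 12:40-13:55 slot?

2

Vanya and Emeka can make the full 12:40-13:55 slot — that's 2.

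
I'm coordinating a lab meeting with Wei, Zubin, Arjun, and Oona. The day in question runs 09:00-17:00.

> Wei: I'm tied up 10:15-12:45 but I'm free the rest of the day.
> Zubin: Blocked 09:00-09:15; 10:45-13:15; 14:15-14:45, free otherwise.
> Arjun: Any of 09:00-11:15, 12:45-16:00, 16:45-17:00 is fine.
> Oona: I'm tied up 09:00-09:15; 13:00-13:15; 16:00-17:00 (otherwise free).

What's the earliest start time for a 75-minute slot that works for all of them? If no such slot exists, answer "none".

Wei free: 09:00-10:15, 12:45-17:00 (invert busy blocks within the working day).
Zubin free: 09:15-10:45, 13:15-14:15, 14:45-17:00 (invert busy blocks within the working day).
Arjun free: 09:00-11:15, 12:45-16:00, 16:45-17:00.
Oona free: 09:15-13:00, 13:15-16:00 (invert busy blocks within the working day).
Wei ∩ Zubin: 09:15-10:15, 13:15-14:15, 14:45-17:00.
Wei ∩ Zubin ∩ Arjun: 09:15-10:15, 13:15-14:15, 14:45-16:00, 16:45-17:00.
Wei ∩ Zubin ∩ Arjun ∩ Oona: 09:15-10:15, 13:15-14:15, 14:45-16:00.
The first common window of at least 75 minutes is 14:45-16:00, so the earliest start is 14:45.

14:45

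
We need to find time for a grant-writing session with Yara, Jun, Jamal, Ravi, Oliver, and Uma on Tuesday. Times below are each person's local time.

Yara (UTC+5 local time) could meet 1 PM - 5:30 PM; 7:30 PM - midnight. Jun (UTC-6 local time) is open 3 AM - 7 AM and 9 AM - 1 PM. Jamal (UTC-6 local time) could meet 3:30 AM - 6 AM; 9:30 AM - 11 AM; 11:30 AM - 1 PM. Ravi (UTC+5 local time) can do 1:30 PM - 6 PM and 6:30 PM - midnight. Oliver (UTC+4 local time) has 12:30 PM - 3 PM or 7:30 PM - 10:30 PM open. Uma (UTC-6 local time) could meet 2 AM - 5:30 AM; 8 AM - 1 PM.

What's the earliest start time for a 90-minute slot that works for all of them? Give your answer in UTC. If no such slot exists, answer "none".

09:30

Yara in UTC: 08:00-12:30, 14:30-19:00 (subtract 5h to convert from UTC+5).
Jun in UTC: 09:00-13:00, 15:00-19:00 (add 6h to convert from UTC-6).
Jamal in UTC: 09:30-12:00, 15:30-17:00, 17:30-19:00 (add 6h to convert from UTC-6).
Ravi in UTC: 08:30-13:00, 13:30-19:00 (subtract 5h to convert from UTC+5).
Oliver in UTC: 08:30-11:00, 15:30-18:30 (subtract 4h to convert from UTC+4).
Uma in UTC: 08:00-11:30, 14:00-19:00 (add 6h to convert from UTC-6).
Yara ∩ Jun: 09:00-12:30, 15:00-19:00.
Yara ∩ Jun ∩ Jamal: 09:30-12:00, 15:30-17:00, 17:30-19:00.
Yara ∩ Jun ∩ Jamal ∩ Ravi: 09:30-12:00, 15:30-17:00, 17:30-19:00.
Yara ∩ Jun ∩ Jamal ∩ Ravi ∩ Oliver: 09:30-11:00, 15:30-17:00, 17:30-18:30.
Yara ∩ Jun ∩ Jamal ∩ Ravi ∩ Oliver ∩ Uma: 09:30-11:00, 15:30-17:00, 17:30-18:30.
Those are the intersection windows.
The first common window of at least 90 minutes is 09:30-11:00, so the earliest start is 09:30.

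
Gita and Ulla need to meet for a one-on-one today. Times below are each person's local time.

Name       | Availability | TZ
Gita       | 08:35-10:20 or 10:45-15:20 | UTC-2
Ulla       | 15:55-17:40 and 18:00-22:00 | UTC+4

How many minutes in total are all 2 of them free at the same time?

Gita in UTC: 10:35-12:20, 12:45-17:20 (add 2h to convert from UTC-2).
Ulla in UTC: 11:55-13:40, 14:00-18:00 (subtract 4h to convert from UTC+4).
Gita ∩ Ulla: 11:55-12:20, 12:45-13:40, 14:00-17:20.
Those are the intersection windows.
Summing the common windows: 25 + 55 + 200 = 280 minutes.

280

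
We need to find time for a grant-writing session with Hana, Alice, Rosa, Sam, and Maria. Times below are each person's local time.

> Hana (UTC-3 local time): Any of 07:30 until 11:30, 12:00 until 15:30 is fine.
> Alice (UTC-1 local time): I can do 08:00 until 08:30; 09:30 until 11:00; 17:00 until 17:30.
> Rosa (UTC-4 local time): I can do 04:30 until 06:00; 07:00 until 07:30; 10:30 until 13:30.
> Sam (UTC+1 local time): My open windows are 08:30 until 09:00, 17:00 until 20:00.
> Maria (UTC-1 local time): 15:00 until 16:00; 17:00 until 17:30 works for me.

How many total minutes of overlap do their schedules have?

Hana in UTC: 10:30-14:30, 15:00-18:30 (add 3h to convert from UTC-3).
Alice in UTC: 09:00-09:30, 10:30-12:00, 18:00-18:30 (add 1h to convert from UTC-1).
Rosa in UTC: 08:30-10:00, 11:00-11:30, 14:30-17:30 (add 4h to convert from UTC-4).
Sam in UTC: 07:30-08:00, 16:00-19:00 (subtract 1h to convert from UTC+1).
Maria in UTC: 16:00-17:00, 18:00-18:30 (add 1h to convert from UTC-1).
Hana ∩ Alice: 10:30-12:00, 18:00-18:30.
Hana ∩ Alice ∩ Rosa: 11:00-11:30.
Hana ∩ Alice ∩ Rosa ∩ Sam: ∅.
Hana ∩ Alice ∩ Rosa ∩ Sam ∩ Maria: ∅.
There is no time when everyone is free.
There is no common window, so the total is 0 minutes.

0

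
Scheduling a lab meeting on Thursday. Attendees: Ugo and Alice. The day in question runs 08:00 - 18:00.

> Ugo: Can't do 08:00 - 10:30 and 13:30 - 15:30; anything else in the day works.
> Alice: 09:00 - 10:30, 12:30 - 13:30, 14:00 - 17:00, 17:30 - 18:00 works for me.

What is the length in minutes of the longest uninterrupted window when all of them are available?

Ugo free: 10:30-13:30, 15:30-18:00 (invert busy blocks within the working day).
Alice free: 09:00-10:30, 12:30-13:30, 14:00-17:00, 17:30-18:00.
Ugo ∩ Alice: 12:30-13:30, 15:30-17:00, 17:30-18:00.
The longest is 15:30-17:00 at 90 minutes.

90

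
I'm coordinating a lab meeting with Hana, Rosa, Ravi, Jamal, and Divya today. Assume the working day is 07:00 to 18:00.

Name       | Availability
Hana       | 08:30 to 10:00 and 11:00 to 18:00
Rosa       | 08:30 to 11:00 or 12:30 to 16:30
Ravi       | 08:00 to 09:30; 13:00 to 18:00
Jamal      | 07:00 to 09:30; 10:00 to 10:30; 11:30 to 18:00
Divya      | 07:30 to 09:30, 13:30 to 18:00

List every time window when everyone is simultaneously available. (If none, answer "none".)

08:30-09:30, 13:30-16:30

Hana ∩ Rosa: 08:30-10:00, 12:30-16:30.
Hana ∩ Rosa ∩ Ravi: 08:30-09:30, 13:00-16:30.
Hana ∩ Rosa ∩ Ravi ∩ Jamal: 08:30-09:30, 13:00-16:30.
Hana ∩ Rosa ∩ Ravi ∩ Jamal ∩ Divya: 08:30-09:30, 13:30-16:30.
So the common availability across everyone is 08:30-09:30, 13:30-16:30.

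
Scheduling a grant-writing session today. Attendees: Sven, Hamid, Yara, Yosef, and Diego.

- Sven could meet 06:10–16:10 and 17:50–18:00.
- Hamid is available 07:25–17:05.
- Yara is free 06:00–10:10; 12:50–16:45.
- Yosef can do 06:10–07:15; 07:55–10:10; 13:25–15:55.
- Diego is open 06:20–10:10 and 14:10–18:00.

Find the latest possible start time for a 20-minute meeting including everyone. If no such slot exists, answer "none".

15:35

Sven ∩ Hamid: 07:25-16:10.
Sven ∩ Hamid ∩ Yara: 07:25-10:10, 12:50-16:10.
Sven ∩ Hamid ∩ Yara ∩ Yosef: 07:55-10:10, 13:25-15:55.
Sven ∩ Hamid ∩ Yara ∩ Yosef ∩ Diego: 07:55-10:10, 14:10-15:55.
Those are the intersection windows.
The last common window of at least 20 minutes is 14:10-15:55; a 20-minute meeting can start as late as 15:35 and still end by 15:55.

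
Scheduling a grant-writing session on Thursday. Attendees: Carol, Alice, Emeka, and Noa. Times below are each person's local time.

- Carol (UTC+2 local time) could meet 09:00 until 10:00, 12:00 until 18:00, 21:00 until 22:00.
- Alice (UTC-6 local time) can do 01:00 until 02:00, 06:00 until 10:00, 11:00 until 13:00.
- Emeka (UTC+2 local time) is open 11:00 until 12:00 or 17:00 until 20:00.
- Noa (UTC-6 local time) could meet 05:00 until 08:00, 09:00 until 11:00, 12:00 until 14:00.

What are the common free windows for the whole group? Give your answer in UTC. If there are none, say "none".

15:00-16:00

Carol in UTC: 07:00-08:00, 10:00-16:00, 19:00-20:00 (subtract 2h to convert from UTC+2).
Alice in UTC: 07:00-08:00, 12:00-16:00, 17:00-19:00 (add 6h to convert from UTC-6).
Emeka in UTC: 09:00-10:00, 15:00-18:00 (subtract 2h to convert from UTC+2).
Noa in UTC: 11:00-14:00, 15:00-17:00, 18:00-20:00 (add 6h to convert from UTC-6).
Carol ∩ Alice: 07:00-08:00, 12:00-16:00.
Carol ∩ Alice ∩ Emeka: 15:00-16:00.
Carol ∩ Alice ∩ Emeka ∩ Noa: 15:00-16:00.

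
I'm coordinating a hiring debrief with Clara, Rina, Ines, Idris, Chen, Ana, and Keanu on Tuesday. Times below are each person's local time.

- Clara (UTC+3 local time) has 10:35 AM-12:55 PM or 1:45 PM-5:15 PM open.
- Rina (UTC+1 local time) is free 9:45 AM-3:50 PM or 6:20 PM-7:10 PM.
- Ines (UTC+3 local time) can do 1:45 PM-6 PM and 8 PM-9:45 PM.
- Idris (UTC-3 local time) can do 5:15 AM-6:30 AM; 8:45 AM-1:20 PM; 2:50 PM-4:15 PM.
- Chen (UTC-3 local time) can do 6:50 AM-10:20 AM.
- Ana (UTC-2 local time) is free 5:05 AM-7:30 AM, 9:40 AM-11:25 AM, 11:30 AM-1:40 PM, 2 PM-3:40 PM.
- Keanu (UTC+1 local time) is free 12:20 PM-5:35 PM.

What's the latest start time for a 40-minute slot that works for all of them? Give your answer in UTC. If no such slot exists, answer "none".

Clara in UTC: 07:35-09:55, 10:45-14:15 (subtract 3h to convert from UTC+3).
Rina in UTC: 08:45-14:50, 17:20-18:10 (subtract 1h to convert from UTC+1).
Ines in UTC: 10:45-15:00, 17:00-18:45 (subtract 3h to convert from UTC+3).
Idris in UTC: 08:15-09:30, 11:45-16:20, 17:50-19:15 (add 3h to convert from UTC-3).
Chen in UTC: 09:50-13:20 (add 3h to convert from UTC-3).
Ana in UTC: 07:05-09:30, 11:40-13:25, 13:30-15:40, 16:00-17:40 (add 2h to convert from UTC-2).
Keanu in UTC: 11:20-16:35 (subtract 1h to convert from UTC+1).
Clara ∩ Rina: 08:45-09:55, 10:45-14:15.
Clara ∩ Rina ∩ Ines: 10:45-14:15.
Clara ∩ Rina ∩ Ines ∩ Idris: 11:45-14:15.
Clara ∩ Rina ∩ Ines ∩ Idris ∩ Chen: 11:45-13:20.
Clara ∩ Rina ∩ Ines ∩ Idris ∩ Chen ∩ Ana: 11:45-13:20.
Clara ∩ Rina ∩ Ines ∩ Idris ∩ Chen ∩ Ana ∩ Keanu: 11:45-13:20.
Those are the intersection windows.
The last common window of at least 40 minutes is 11:45-13:20; a 40-minute meeting can start as late as 12:40 and still end by 13:20.

12:40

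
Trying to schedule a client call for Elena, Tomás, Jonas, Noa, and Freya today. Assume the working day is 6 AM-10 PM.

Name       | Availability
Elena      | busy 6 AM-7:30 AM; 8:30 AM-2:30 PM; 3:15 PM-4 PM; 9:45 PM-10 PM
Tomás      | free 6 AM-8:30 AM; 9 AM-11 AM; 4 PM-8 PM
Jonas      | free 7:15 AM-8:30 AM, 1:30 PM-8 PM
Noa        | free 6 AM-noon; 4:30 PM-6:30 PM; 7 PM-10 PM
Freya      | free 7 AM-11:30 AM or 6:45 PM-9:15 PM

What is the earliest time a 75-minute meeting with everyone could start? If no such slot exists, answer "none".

none

Elena free: 07:30-08:30, 14:30-15:15, 16:00-21:45 (invert busy blocks within the working day).
Tomás free: 06:00-08:30, 09:00-11:00, 16:00-20:00.
Jonas free: 07:15-08:30, 13:30-20:00.
Noa free: 06:00-12:00, 16:30-18:30, 19:00-22:00.
Freya free: 07:00-11:30, 18:45-21:15.
Elena ∩ Tomás: 07:30-08:30, 16:00-20:00.
Elena ∩ Tomás ∩ Jonas: 07:30-08:30, 16:00-20:00.
Elena ∩ Tomás ∩ Jonas ∩ Noa: 07:30-08:30, 16:30-18:30, 19:00-20:00.
Elena ∩ Tomás ∩ Jonas ∩ Noa ∩ Freya: 07:30-08:30, 19:00-20:00.
So the common availability across everyone is 07:30-08:30, 19:00-20:00.
No common window is at least 75 minutes long.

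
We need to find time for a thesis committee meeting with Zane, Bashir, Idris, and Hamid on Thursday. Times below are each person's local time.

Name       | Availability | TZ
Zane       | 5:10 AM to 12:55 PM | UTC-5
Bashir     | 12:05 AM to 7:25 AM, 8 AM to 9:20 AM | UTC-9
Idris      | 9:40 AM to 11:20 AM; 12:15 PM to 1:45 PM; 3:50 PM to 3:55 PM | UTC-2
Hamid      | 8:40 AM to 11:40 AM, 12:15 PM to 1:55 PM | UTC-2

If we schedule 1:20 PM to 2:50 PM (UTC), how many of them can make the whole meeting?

Zane in UTC: 10:10-17:55 (add 5h to convert from UTC-5).
Bashir in UTC: 09:05-16:25, 17:00-18:20 (add 9h to convert from UTC-9).
Idris in UTC: 11:40-13:20, 14:15-15:45, 17:50-17:55 (add 2h to convert from UTC-2).
Hamid in UTC: 10:40-13:40, 14:15-15:55 (add 2h to convert from UTC-2).
Zane and Bashir can make the full 13:20-14:50 slot — that's 2.

2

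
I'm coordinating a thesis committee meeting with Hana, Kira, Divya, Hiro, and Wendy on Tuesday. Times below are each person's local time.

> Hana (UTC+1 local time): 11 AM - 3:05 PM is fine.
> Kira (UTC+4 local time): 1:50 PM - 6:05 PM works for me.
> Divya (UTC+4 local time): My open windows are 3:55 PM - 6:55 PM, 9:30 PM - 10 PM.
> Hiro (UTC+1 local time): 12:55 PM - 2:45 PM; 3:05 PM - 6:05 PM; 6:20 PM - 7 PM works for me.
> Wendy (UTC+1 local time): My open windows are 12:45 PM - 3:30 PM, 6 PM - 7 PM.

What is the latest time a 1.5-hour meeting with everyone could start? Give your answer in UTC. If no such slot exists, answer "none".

12:15

Hana in UTC: 10:00-14:05 (subtract 1h to convert from UTC+1).
Kira in UTC: 09:50-14:05 (subtract 4h to convert from UTC+4).
Divya in UTC: 11:55-14:55, 17:30-18:00 (subtract 4h to convert from UTC+4).
Hiro in UTC: 11:55-13:45, 14:05-17:05, 17:20-18:00 (subtract 1h to convert from UTC+1).
Wendy in UTC: 11:45-14:30, 17:00-18:00 (subtract 1h to convert from UTC+1).
Hana ∩ Kira: 10:00-14:05.
Hana ∩ Kira ∩ Divya: 11:55-14:05.
Hana ∩ Kira ∩ Divya ∩ Hiro: 11:55-13:45.
Hana ∩ Kira ∩ Divya ∩ Hiro ∩ Wendy: 11:55-13:45.
So the common availability across everyone is 11:55-13:45.
The last common window of at least 90 minutes is 11:55-13:45; a 90-minute meeting can start as late as 12:15 and still end by 13:45.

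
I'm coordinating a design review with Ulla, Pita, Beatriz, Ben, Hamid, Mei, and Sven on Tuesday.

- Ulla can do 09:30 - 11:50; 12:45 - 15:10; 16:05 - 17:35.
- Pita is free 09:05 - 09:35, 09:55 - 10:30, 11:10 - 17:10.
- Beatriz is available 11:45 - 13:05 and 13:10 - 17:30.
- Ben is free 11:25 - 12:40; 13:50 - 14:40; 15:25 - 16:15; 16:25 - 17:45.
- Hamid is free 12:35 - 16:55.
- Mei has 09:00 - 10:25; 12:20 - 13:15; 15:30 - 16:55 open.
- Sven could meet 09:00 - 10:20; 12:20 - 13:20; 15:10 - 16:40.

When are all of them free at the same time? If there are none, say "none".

Ulla ∩ Pita: 09:30-09:35, 09:55-10:30, 11:10-11:50, 12:45-15:10, 16:05-17:10.
Ulla ∩ Pita ∩ Beatriz: 11:45-11:50, 12:45-13:05, 13:10-15:10, 16:05-17:10.
Ulla ∩ Pita ∩ Beatriz ∩ Ben: 11:45-11:50, 13:50-14:40, 16:05-16:15, 16:25-17:10.
Ulla ∩ Pita ∩ Beatriz ∩ Ben ∩ Hamid: 13:50-14:40, 16:05-16:15, 16:25-16:55.
Ulla ∩ Pita ∩ Beatriz ∩ Ben ∩ Hamid ∩ Mei: 16:05-16:15, 16:25-16:55.
Ulla ∩ Pita ∩ Beatriz ∩ Ben ∩ Hamid ∩ Mei ∩ Sven: 16:05-16:15, 16:25-16:40.

16:05-16:15, 16:25-16:40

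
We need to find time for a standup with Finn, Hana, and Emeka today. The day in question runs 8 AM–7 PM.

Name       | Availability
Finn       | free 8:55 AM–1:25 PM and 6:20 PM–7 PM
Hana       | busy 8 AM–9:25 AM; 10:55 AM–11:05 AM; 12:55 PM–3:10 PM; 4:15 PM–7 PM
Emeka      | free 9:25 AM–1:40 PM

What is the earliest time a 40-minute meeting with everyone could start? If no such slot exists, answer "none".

09:25

Finn free: 08:55-13:25, 18:20-19:00.
Hana free: 09:25-10:55, 11:05-12:55, 15:10-16:15 (invert busy blocks within the working day).
Emeka free: 09:25-13:40.
Finn ∩ Hana: 09:25-10:55, 11:05-12:55.
Finn ∩ Hana ∩ Emeka: 09:25-10:55, 11:05-12:55.
So the common availability across everyone is 09:25-10:55, 11:05-12:55.
The first common window of at least 40 minutes is 09:25-10:55, so the earliest start is 09:25.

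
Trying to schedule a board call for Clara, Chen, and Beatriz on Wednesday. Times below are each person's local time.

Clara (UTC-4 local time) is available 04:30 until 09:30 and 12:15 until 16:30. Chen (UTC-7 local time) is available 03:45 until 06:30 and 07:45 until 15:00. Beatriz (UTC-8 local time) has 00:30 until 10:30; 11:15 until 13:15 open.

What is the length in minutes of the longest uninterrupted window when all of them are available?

165

Clara in UTC: 08:30-13:30, 16:15-20:30 (add 4h to convert from UTC-4).
Chen in UTC: 10:45-13:30, 14:45-22:00 (add 7h to convert from UTC-7).
Beatriz in UTC: 08:30-18:30, 19:15-21:15 (add 8h to convert from UTC-8).
Clara ∩ Chen: 10:45-13:30, 16:15-20:30.
Clara ∩ Chen ∩ Beatriz: 10:45-13:30, 16:15-18:30, 19:15-20:30.
The longest is 10:45-13:30 at 165 minutes.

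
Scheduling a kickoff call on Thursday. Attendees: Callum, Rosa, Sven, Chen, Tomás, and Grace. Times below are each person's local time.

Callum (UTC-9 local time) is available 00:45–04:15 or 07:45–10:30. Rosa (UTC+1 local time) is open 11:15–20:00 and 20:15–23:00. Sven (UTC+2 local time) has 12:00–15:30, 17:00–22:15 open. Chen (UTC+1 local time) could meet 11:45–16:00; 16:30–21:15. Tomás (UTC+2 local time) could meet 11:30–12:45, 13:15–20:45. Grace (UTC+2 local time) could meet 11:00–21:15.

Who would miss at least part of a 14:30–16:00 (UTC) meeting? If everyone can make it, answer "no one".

Callum in UTC: 09:45-13:15, 16:45-19:30 (add 9h to convert from UTC-9).
Rosa in UTC: 10:15-19:00, 19:15-22:00 (subtract 1h to convert from UTC+1).
Sven in UTC: 10:00-13:30, 15:00-20:15 (subtract 2h to convert from UTC+2).
Chen in UTC: 10:45-15:00, 15:30-20:15 (subtract 1h to convert from UTC+1).
Tomás in UTC: 09:30-10:45, 11:15-18:45 (subtract 2h to convert from UTC+2).
Grace in UTC: 09:00-19:15 (subtract 2h to convert from UTC+2).
Callum: not fully free for 14:30-16:00. Rosa: free for 14:30-16:00. Sven: not fully free for 14:30-16:00. Chen: not fully free for 14:30-16:00. Tomás: free for 14:30-16:00. Grace: free for 14:30-16:00.

Callum, Chen, Sven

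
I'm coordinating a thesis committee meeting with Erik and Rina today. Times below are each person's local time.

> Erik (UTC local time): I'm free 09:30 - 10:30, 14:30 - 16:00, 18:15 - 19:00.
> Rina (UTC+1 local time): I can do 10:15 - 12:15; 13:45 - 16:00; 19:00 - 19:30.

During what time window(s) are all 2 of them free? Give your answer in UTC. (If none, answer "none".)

09:30-10:30, 14:30-15:00, 18:15-18:30

Erik in UTC: 09:30-10:30, 14:30-16:00, 18:15-19:00.
Rina in UTC: 09:15-11:15, 12:45-15:00, 18:00-18:30 (subtract 1h to convert from UTC+1).
Erik ∩ Rina: 09:30-10:30, 14:30-15:00, 18:15-18:30.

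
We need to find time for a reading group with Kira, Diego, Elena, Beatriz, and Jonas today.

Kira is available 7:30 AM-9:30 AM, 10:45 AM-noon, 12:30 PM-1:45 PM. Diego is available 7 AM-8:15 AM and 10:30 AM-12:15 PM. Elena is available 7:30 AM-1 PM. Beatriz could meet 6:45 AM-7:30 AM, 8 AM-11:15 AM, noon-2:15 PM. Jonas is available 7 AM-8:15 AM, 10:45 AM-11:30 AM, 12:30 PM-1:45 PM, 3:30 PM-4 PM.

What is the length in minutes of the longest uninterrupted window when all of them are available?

30

Kira ∩ Diego: 07:30-08:15, 10:45-12:00.
Kira ∩ Diego ∩ Elena: 07:30-08:15, 10:45-12:00.
Kira ∩ Diego ∩ Elena ∩ Beatriz: 08:00-08:15, 10:45-11:15.
Kira ∩ Diego ∩ Elena ∩ Beatriz ∩ Jonas: 08:00-08:15, 10:45-11:15.
The longest is 10:45-11:15 at 30 minutes.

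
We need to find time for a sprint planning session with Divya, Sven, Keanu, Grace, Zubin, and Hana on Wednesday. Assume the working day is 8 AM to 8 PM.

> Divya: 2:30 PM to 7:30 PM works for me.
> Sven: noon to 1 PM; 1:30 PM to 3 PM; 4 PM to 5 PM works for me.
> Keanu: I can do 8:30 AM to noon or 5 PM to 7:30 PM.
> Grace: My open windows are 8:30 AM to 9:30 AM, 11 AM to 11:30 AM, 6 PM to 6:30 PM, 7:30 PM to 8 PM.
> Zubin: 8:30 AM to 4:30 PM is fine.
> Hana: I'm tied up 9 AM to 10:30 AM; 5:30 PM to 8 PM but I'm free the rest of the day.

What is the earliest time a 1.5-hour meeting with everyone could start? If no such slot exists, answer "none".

Divya free: 14:30-19:30.
Sven free: 12:00-13:00, 13:30-15:00, 16:00-17:00.
Keanu free: 08:30-12:00, 17:00-19:30.
Grace free: 08:30-09:30, 11:00-11:30, 18:00-18:30, 19:30-20:00.
Zubin free: 08:30-16:30.
Hana free: 08:00-09:00, 10:30-17:30 (invert busy blocks within the working day).
Divya ∩ Sven: 14:30-15:00, 16:00-17:00.
Divya ∩ Sven ∩ Keanu: ∅.
Divya ∩ Sven ∩ Keanu ∩ Grace: ∅.
Divya ∩ Sven ∩ Keanu ∩ Grace ∩ Zubin: ∅.
Divya ∩ Sven ∩ Keanu ∩ Grace ∩ Zubin ∩ Hana: ∅.
There is no time when everyone is free.
No common window is at least 90 minutes long.

none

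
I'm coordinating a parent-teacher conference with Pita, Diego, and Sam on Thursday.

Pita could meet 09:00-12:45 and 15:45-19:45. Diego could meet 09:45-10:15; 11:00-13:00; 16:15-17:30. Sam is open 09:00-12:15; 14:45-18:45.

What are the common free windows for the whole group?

Pita ∩ Diego: 09:45-10:15, 11:00-12:45, 16:15-17:30.
Pita ∩ Diego ∩ Sam: 09:45-10:15, 11:00-12:15, 16:15-17:30.

09:45-10:15, 11:00-12:15, 16:15-17:30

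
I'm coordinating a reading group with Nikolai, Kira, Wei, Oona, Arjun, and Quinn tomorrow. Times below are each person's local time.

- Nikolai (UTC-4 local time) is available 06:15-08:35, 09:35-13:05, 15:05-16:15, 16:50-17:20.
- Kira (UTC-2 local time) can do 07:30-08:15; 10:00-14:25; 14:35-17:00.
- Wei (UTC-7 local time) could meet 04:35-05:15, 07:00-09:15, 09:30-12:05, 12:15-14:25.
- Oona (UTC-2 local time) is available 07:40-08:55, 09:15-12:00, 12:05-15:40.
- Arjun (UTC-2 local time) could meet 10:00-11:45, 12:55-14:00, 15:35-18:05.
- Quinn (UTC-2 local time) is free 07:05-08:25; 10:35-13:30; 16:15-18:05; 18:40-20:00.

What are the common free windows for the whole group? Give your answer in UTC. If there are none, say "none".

14:55-15:30

Nikolai in UTC: 10:15-12:35, 13:35-17:05, 19:05-20:15, 20:50-21:20 (add 4h to convert from UTC-4).
Kira in UTC: 09:30-10:15, 12:00-16:25, 16:35-19:00 (add 2h to convert from UTC-2).
Wei in UTC: 11:35-12:15, 14:00-16:15, 16:30-19:05, 19:15-21:25 (add 7h to convert from UTC-7).
Oona in UTC: 09:40-10:55, 11:15-14:00, 14:05-17:40 (add 2h to convert from UTC-2).
Arjun in UTC: 12:00-13:45, 14:55-16:00, 17:35-20:05 (add 2h to convert from UTC-2).
Quinn in UTC: 09:05-10:25, 12:35-15:30, 18:15-20:05, 20:40-22:00 (add 2h to convert from UTC-2).
Nikolai ∩ Kira: 12:00-12:35, 13:35-16:25, 16:35-17:05.
Nikolai ∩ Kira ∩ Wei: 12:00-12:15, 14:00-16:15, 16:35-17:05.
Nikolai ∩ Kira ∩ Wei ∩ Oona: 12:00-12:15, 14:05-16:15, 16:35-17:05.
Nikolai ∩ Kira ∩ Wei ∩ Oona ∩ Arjun: 12:00-12:15, 14:55-16:00.
Nikolai ∩ Kira ∩ Wei ∩ Oona ∩ Arjun ∩ Quinn: 14:55-15:30.
Those are the intersection windows.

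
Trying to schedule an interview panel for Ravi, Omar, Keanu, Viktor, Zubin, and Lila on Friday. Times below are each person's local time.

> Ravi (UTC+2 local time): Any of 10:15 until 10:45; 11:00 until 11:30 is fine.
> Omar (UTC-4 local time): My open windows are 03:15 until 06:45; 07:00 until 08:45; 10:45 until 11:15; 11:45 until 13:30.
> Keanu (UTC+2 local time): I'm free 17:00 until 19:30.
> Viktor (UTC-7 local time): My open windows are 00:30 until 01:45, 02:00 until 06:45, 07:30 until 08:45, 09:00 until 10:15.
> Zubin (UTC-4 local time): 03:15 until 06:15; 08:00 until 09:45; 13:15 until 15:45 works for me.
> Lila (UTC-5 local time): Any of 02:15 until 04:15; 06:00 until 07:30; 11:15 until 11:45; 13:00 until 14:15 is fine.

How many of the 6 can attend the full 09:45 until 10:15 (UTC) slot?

Ravi in UTC: 08:15-08:45, 09:00-09:30 (subtract 2h to convert from UTC+2).
Omar in UTC: 07:15-10:45, 11:00-12:45, 14:45-15:15, 15:45-17:30 (add 4h to convert from UTC-4).
Keanu in UTC: 15:00-17:30 (subtract 2h to convert from UTC+2).
Viktor in UTC: 07:30-08:45, 09:00-13:45, 14:30-15:45, 16:00-17:15 (add 7h to convert from UTC-7).
Zubin in UTC: 07:15-10:15, 12:00-13:45, 17:15-19:45 (add 4h to convert from UTC-4).
Lila in UTC: 07:15-09:15, 11:00-12:30, 16:15-16:45, 18:00-19:15 (add 5h to convert from UTC-5).
Omar, Viktor, and Zubin can make the full 09:45-10:15 slot — that's 3.

3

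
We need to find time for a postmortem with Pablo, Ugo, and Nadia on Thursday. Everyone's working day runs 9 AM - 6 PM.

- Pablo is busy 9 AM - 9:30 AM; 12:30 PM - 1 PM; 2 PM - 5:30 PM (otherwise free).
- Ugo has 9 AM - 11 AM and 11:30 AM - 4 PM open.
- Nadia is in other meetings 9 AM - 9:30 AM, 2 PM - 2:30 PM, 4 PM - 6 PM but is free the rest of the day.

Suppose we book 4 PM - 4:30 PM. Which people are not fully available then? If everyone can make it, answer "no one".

Pablo free: 09:30-12:30, 13:00-14:00, 17:30-18:00 (invert busy blocks within the working day).
Ugo free: 09:00-11:00, 11:30-16:00.
Nadia free: 09:30-14:00, 14:30-16:00 (invert busy blocks within the working day).
Pablo: not fully free for 16:00-16:30. Ugo: not fully free for 16:00-16:30. Nadia: not fully free for 16:00-16:30.

Nadia, Pablo, Ugo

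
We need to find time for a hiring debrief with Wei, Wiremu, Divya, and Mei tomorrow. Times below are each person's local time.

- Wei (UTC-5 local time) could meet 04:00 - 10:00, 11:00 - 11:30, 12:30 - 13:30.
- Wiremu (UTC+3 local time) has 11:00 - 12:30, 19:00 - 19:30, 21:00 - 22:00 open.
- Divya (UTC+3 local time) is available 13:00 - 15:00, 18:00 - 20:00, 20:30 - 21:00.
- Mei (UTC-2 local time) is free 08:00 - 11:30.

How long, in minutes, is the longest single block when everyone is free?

0

Wei in UTC: 09:00-15:00, 16:00-16:30, 17:30-18:30 (add 5h to convert from UTC-5).
Wiremu in UTC: 08:00-09:30, 16:00-16:30, 18:00-19:00 (subtract 3h to convert from UTC+3).
Divya in UTC: 10:00-12:00, 15:00-17:00, 17:30-18:00 (subtract 3h to convert from UTC+3).
Mei in UTC: 10:00-13:30 (add 2h to convert from UTC-2).
Wei ∩ Wiremu: 09:00-09:30, 16:00-16:30, 18:00-18:30.
Wei ∩ Wiremu ∩ Divya: 16:00-16:30.
Wei ∩ Wiremu ∩ Divya ∩ Mei: ∅.
There is no time when everyone is free.
No common window exists, so the longest block is 0 minutes.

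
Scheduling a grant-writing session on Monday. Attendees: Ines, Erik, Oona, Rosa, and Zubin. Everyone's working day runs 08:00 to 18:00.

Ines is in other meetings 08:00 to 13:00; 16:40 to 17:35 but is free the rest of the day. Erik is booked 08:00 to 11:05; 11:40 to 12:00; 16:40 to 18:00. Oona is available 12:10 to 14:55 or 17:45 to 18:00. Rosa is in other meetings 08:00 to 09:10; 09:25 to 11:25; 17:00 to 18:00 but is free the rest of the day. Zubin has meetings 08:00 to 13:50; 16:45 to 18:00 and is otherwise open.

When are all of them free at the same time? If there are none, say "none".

Ines free: 13:00-16:40, 17:35-18:00 (invert busy blocks within the working day).
Erik free: 11:05-11:40, 12:00-16:40 (invert busy blocks within the working day).
Oona free: 12:10-14:55, 17:45-18:00.
Rosa free: 09:10-09:25, 11:25-17:00 (invert busy blocks within the working day).
Zubin free: 13:50-16:45 (invert busy blocks within the working day).
Ines ∩ Erik: 13:00-16:40.
Ines ∩ Erik ∩ Oona: 13:00-14:55.
Ines ∩ Erik ∩ Oona ∩ Rosa: 13:00-14:55.
Ines ∩ Erik ∩ Oona ∩ Rosa ∩ Zubin: 13:50-14:55.

13:50-14:55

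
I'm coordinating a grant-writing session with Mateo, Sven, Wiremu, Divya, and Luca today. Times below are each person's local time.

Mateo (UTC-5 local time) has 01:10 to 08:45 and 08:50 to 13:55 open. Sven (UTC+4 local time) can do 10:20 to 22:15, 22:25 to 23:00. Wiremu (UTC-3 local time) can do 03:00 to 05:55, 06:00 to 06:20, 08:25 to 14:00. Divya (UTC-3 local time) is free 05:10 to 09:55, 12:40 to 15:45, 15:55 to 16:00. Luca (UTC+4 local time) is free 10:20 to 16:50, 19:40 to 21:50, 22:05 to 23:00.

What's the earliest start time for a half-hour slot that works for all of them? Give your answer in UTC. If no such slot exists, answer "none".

08:10

Mateo in UTC: 06:10-13:45, 13:50-18:55 (add 5h to convert from UTC-5).
Sven in UTC: 06:20-18:15, 18:25-19:00 (subtract 4h to convert from UTC+4).
Wiremu in UTC: 06:00-08:55, 09:00-09:20, 11:25-17:00 (add 3h to convert from UTC-3).
Divya in UTC: 08:10-12:55, 15:40-18:45, 18:55-19:00 (add 3h to convert from UTC-3).
Luca in UTC: 06:20-12:50, 15:40-17:50, 18:05-19:00 (subtract 4h to convert from UTC+4).
Mateo ∩ Sven: 06:20-13:45, 13:50-18:15, 18:25-18:55.
Mateo ∩ Sven ∩ Wiremu: 06:20-08:55, 09:00-09:20, 11:25-13:45, 13:50-17:00.
Mateo ∩ Sven ∩ Wiremu ∩ Divya: 08:10-08:55, 09:00-09:20, 11:25-12:55, 15:40-17:00.
Mateo ∩ Sven ∩ Wiremu ∩ Divya ∩ Luca: 08:10-08:55, 09:00-09:20, 11:25-12:50, 15:40-17:00.
The first common window of at least 30 minutes is 08:10-08:55, so the earliest start is 08:10.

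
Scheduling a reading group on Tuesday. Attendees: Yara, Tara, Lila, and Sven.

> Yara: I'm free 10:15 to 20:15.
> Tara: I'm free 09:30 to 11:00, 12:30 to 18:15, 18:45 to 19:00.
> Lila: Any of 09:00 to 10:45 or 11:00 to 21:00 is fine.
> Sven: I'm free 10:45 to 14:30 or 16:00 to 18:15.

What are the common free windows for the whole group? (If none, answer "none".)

12:30-14:30, 16:00-18:15

Yara ∩ Tara: 10:15-11:00, 12:30-18:15, 18:45-19:00.
Yara ∩ Tara ∩ Lila: 10:15-10:45, 12:30-18:15, 18:45-19:00.
Yara ∩ Tara ∩ Lila ∩ Sven: 12:30-14:30, 16:00-18:15.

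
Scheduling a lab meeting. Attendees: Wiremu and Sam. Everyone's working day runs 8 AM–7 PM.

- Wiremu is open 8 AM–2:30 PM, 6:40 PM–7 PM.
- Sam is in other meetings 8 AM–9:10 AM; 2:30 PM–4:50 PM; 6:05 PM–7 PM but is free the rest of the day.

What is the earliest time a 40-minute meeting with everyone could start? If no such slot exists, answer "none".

Wiremu free: 08:00-14:30, 18:40-19:00.
Sam free: 09:10-14:30, 16:50-18:05 (invert busy blocks within the working day).
Wiremu ∩ Sam: 09:10-14:30.
So the common availability across everyone is 09:10-14:30.
The first common window of at least 40 minutes is 09:10-14:30, so the earliest start is 09:10.

09:10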